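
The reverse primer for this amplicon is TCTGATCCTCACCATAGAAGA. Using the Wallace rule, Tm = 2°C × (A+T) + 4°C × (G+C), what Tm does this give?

G=3, A=7, T=5, C=6
AT pairs contribute 12, GC pairs contribute 9.
Tm = 2(12) + 4(9) = 24 + 36 = 60°C

60°C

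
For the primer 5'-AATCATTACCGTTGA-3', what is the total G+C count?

5

Scanning the sequence gives G=2, A=5, C=3, T=5.
G+C = 2 + 3 = 5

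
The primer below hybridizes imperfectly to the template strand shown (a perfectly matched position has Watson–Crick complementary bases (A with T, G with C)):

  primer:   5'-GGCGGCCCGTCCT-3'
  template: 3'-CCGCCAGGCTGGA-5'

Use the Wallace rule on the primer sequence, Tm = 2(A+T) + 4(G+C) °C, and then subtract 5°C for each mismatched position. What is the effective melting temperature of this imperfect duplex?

Primer base counts: A=0, T=2, G=5, C=6 → A+T=2, G+C=11
Perfect-match Tm = 2(2) + 4(11) = 4 + 44 = 48°C
Mismatches (positions where the bases are not complementary): 2 (at positions 6, 10)
Effective Tm = 48 − 2×5 = 48 − 10 = 38°C

38°C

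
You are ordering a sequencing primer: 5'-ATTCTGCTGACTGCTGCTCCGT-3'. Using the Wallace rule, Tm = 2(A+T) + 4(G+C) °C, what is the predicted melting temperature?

68°C

Scanning the sequence gives G=5, A=2, T=8, C=7.
A+T = 10, G+C = 12
Tm = 2(10) + 4(12) = 20 + 48 = 68°C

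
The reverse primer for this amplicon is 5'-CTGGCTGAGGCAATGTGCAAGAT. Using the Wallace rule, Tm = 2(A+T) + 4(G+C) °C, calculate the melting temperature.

Base counts: C=4, T=5, A=6, G=8
AT pairs contribute 11, GC pairs contribute 12.
Tm = 2(11) + 4(12) = 22 + 48 = 70°C

70°C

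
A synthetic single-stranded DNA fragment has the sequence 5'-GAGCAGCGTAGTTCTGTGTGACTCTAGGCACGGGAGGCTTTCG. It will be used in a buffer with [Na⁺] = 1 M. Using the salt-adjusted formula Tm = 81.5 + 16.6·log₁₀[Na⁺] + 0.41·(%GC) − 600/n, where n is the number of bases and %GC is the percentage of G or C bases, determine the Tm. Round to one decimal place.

Length n = 43. Scanning the sequence gives A=7, C=9, T=11, G=16.
G+C = 25, so %GC = 25/43 × 100 = 58.14%
Salt term: 16.6 × (0) = 0
GC term: 0.41 × 58.14 = 23.837; length term: −600/43 = −13.953
Tm = 81.5 + (0) + 23.837 − 13.953 = 91.384 → 91.4°C

91.4°C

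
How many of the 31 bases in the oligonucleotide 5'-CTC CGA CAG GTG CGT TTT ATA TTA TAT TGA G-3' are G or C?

Base counts: G=7, A=7, T=12, C=5
Total G or C: 7 + 5 = 12

12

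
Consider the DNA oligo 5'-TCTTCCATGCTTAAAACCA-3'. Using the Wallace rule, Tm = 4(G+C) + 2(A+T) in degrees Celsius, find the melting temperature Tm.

Base counts: A=6, C=6, G=1, T=6
So N_AT = 12 and N_GC = 7.
Tm = 2×12 + 4×7 = 52°C

52°C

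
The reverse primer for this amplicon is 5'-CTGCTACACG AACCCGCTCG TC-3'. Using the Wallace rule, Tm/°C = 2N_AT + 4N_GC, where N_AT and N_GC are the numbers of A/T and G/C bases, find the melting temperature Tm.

72°C

Scanning the sequence gives A=4, T=4, C=10, G=4.
So N_AT = 8 and N_GC = 14.
Tm = 2(8) + 4(14) = 16 + 56 = 72°C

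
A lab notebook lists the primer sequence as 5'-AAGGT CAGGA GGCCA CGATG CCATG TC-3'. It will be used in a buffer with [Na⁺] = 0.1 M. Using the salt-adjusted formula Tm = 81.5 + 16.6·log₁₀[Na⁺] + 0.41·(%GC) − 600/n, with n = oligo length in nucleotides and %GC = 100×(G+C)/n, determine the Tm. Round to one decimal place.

Length n = 27. A=7, C=7, G=9, T=4
G+C = 16, so %GC = 16/27 × 100 = 59.259%
Salt term: 16.6 × (-1) = -16.6
GC term: 0.41 × 59.259 = 24.296; length term: −600/27 = −22.222
Tm = 81.5 + (-16.6) + 24.296 − 22.222 = 66.974 → 67.0°C

67.0°C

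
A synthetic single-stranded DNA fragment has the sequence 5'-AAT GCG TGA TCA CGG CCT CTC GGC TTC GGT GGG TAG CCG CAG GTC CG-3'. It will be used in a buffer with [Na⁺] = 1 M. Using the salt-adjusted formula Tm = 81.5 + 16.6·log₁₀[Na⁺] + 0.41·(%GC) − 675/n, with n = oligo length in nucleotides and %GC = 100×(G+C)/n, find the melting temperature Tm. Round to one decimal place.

94.2°C

Length n = 47. Counting bases: C=14, G=17, A=6, T=10
G+C = 31, so %GC = 31/47 × 100 = 65.957%
Salt term: 16.6 × (0) = 0
GC term: 0.41 × 65.957 = 27.042; length term: −675/47 = −14.362
Tm = 81.5 + (0) + 27.042 − 14.362 = 94.18 → 94.2°C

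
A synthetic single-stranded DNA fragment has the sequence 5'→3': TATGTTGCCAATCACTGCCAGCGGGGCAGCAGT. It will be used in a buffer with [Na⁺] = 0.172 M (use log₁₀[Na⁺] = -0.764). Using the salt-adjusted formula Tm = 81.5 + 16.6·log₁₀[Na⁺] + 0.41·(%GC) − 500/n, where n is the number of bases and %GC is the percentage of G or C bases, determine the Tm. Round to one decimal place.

Length n = 33. Counting bases: A=7, T=7, G=10, C=9
G+C = 19, so %GC = 19/33 × 100 = 57.576%
Salt term: 16.6 × (-0.764) = -12.682
GC term: 0.41 × 57.576 = 23.606; length term: −500/33 = −15.152
Tm = 81.5 + (-12.682) + 23.606 − 15.152 = 77.272 → 77.3°C

77.3°C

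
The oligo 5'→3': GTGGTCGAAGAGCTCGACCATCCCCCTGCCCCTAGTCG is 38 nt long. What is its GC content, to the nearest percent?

Counting bases: T=7, C=15, A=6, G=10
G+C = 10 + 15 = 25 out of 38 bases
%GC = 25/38 × 100 = 65.79% ≈ 66%

66%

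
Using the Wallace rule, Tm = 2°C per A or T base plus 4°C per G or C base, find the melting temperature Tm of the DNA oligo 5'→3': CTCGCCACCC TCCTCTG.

58°C

Scanning the sequence gives A=1, T=4, C=10, G=2.
So N_AT = 5 and N_GC = 12.
Tm = 2×5 + 4×12 = 58°C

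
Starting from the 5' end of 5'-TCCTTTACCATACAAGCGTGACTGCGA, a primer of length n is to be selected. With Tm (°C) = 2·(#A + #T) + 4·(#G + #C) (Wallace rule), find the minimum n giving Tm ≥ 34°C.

First 12 bases: TCCTTTACCATA → Tm = 32°C (< 34°C)
First 13 bases: TCCTTTACCATAC → Tm = 36°C (≥ 34°C)
Since every base adds ≥2°C, Tm only increases with n, so the threshold is first crossed at n = 13.

n = 13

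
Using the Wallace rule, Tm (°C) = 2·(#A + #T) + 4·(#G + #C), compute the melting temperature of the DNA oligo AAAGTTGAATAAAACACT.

Scanning the sequence gives G=2, T=4, C=2, A=10.
AT pairs contribute 14, GC pairs contribute 4.
Tm = 2(14) + 4(4) = 28 + 16 = 44°C

44°C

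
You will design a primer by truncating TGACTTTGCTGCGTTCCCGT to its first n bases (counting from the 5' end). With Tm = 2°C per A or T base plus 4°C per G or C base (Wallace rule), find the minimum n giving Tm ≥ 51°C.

First 16 bases: TGACTTTGCTGCGTTC → Tm = 48°C (< 51°C)
First 17 bases: TGACTTTGCTGCGTTCC → Tm = 52°C (≥ 51°C)
Each additional base adds 2°C (A/T) or 4°C (G/C), so Tm is non-decreasing in n; n = 17 is the first length to reach 51°C.

n = 17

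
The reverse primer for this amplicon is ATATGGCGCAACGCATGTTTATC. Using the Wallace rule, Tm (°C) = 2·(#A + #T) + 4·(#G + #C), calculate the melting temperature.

66°C

Scanning the sequence gives G=5, T=7, C=5, A=6.
A+T = 13, G+C = 10
Tm = 2(13) + 4(10) = 26 + 40 = 66°C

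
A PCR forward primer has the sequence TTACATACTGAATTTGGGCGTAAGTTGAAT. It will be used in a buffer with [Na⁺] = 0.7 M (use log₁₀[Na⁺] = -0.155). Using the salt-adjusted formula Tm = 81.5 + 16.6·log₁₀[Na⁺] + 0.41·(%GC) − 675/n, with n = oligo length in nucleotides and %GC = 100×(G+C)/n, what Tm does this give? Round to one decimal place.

70.1°C

Length n = 30. Counting bases: A=9, G=7, T=11, C=3
G+C = 10, so %GC = 10/30 × 100 = 33.333%
Salt term: 16.6 × (-0.155) = -2.573
GC term: 0.41 × 33.333 = 13.667; length term: −675/30 = −22.5
Tm = 81.5 + (-2.573) + 13.667 − 22.5 = 70.094 → 70.1°C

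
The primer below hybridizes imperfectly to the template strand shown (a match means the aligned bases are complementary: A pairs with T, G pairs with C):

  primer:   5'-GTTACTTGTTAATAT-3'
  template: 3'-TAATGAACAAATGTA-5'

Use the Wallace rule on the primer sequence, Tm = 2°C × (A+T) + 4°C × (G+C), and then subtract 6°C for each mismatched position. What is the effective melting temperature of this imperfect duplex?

Primer base counts: A=4, T=8, G=2, C=1 → A+T=12, G+C=3
Perfect-match Tm = 2(12) + 4(3) = 24 + 12 = 36°C
Mismatches (positions where the bases are not complementary): 3 (at positions 1, 11, 13)
Effective Tm = 36 − 3×6 = 36 − 18 = 18°C

18°C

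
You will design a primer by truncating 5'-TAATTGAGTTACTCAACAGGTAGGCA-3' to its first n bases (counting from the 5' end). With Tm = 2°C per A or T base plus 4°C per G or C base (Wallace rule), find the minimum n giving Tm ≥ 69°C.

n = 25

First 24 bases: TAATTGAGTTACTCAACAGGTAGG → Tm = 66°C (< 69°C)
First 25 bases: TAATTGAGTTACTCAACAGGTAGGC → Tm = 70°C (≥ 69°C)
Since every base adds ≥2°C, Tm only increases with n, so the threshold is first crossed at n = 25.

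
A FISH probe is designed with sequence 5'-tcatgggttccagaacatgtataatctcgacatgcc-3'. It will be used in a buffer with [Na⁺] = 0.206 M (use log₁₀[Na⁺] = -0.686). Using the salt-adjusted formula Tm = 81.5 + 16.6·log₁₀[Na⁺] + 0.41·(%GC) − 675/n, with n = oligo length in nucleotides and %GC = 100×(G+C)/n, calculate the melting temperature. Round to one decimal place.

69.6°C

Length n = 36. Base counts: A=10, G=7, C=9, T=10
G+C = 16, so %GC = 16/36 × 100 = 44.444%
Salt term: 16.6 × (-0.686) = -11.388
GC term: 0.41 × 44.444 = 18.222; length term: −675/36 = −18.75
Tm = 81.5 + (-11.388) + 18.222 − 18.75 = 69.584 → 69.6°C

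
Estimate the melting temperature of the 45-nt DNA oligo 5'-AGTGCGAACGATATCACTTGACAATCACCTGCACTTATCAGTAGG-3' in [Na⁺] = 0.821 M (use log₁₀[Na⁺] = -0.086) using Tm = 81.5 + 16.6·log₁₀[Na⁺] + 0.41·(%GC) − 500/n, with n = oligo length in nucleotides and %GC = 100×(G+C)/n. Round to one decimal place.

87.2°C

Length n = 45. T=11, A=14, C=11, G=9
G+C = 20, so %GC = 20/45 × 100 = 44.444%
Salt term: 16.6 × (-0.086) = -1.428
GC term: 0.41 × 44.444 = 18.222; length term: −500/45 = −11.111
Tm = 81.5 + (-1.428) + 18.222 − 11.111 = 87.183 → 87.2°C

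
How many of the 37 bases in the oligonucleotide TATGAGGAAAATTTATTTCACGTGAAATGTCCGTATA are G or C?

11

Scanning the sequence gives A=13, G=7, T=13, C=4.
Total G or C: 7 + 4 = 11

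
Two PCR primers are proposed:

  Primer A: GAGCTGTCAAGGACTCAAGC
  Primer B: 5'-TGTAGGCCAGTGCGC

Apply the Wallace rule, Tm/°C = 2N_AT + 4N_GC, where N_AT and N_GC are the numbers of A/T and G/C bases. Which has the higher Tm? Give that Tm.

Primer A: A+T=9, G+C=11 → Tm = 2(9)+4(11) = 62°C
Primer B: A+T=5, G+C=10 → Tm = 2(5)+4(10) = 50°C
62°C vs 50°C → primer A is higher.

Primer A, 62°C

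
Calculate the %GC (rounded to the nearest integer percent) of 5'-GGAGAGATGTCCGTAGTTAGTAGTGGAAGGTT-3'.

Scanning the sequence gives A=8, C=2, G=13, T=9.
G+C = 13 + 2 = 15 out of 32 bases
%GC = 15/32 × 100 = 46.88% ≈ 47%

47%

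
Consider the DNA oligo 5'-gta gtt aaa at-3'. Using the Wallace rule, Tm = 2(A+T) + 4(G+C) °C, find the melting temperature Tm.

26°C

Base counts: G=2, A=5, C=0, T=4
AT pairs contribute 9, GC pairs contribute 2.
Tm = 4·2 + 2·9 = 8 + 18 = 26°C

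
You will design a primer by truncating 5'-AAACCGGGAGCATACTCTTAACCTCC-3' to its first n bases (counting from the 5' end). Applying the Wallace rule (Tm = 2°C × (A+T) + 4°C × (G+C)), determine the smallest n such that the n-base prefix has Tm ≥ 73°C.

n = 25

First 24 bases: AAACCGGGAGCATACTCTTAACCT → Tm = 70°C (< 73°C)
First 25 bases: AAACCGGGAGCATACTCTTAACCTC → Tm = 74°C (≥ 73°C)
Since every base adds ≥2°C, Tm only increases with n, so the threshold is first crossed at n = 25.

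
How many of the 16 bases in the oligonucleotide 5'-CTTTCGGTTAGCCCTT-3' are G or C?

Counting bases: C=5, G=3, A=1, T=7
Total G or C: 3 + 5 = 8

8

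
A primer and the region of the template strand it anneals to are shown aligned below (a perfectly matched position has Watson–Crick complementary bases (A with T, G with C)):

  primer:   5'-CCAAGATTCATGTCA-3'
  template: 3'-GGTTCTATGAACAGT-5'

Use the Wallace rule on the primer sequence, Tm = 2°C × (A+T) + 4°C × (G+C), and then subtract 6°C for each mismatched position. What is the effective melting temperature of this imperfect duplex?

30°C

Primer base counts: A=5, T=4, G=2, C=4 → A+T=9, G+C=6
Perfect-match Tm = 2(9) + 4(6) = 18 + 24 = 42°C
Mismatches (positions where the bases are not complementary): 2 (at positions 8, 10)
Effective Tm = 42 − 2×6 = 42 − 12 = 30°C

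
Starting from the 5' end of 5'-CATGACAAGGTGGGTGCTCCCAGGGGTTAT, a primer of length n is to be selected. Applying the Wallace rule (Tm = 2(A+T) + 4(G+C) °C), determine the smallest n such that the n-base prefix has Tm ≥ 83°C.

n = 26

First 25 bases: CATGACAAGGTGGGTGCTCCCAGGG → Tm = 82°C (< 83°C)
First 26 bases: CATGACAAGGTGGGTGCTCCCAGGGG → Tm = 86°C (≥ 83°C)
Each additional base adds 2°C (A/T) or 4°C (G/C), so Tm is non-decreasing in n; n = 26 is the first length to reach 83°C.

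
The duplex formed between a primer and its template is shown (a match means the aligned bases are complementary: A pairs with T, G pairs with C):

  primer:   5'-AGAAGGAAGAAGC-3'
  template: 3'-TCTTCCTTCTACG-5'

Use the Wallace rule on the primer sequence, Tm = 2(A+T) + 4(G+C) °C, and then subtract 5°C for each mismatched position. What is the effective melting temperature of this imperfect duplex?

Primer base counts: A=7, T=0, G=5, C=1 → A+T=7, G+C=6
Perfect-match Tm = 2(7) + 4(6) = 14 + 24 = 38°C
Mismatches (positions where the bases are not complementary): 1 (at position 11)
Effective Tm = 38 − 1×5 = 38 − 5 = 33°C

33°C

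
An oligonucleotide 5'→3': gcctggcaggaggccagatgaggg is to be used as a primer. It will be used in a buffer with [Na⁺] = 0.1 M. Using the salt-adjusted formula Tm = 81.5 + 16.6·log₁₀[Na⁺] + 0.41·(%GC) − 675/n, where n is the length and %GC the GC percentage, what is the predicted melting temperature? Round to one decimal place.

65.8°C

Length n = 24. C=5, T=2, A=5, G=12
G+C = 17, so %GC = 17/24 × 100 = 70.833%
Salt term: 16.6 × (-1) = -16.6
GC term: 0.41 × 70.833 = 29.042; length term: −675/24 = −28.125
Tm = 81.5 + (-16.6) + 29.042 − 28.125 = 65.817 → 65.8°C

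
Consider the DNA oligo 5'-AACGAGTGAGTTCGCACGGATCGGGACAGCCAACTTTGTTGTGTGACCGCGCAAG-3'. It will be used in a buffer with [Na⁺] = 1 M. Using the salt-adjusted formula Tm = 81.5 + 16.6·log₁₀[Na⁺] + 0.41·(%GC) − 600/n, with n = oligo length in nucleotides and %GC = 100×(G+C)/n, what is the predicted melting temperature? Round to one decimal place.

93.7°C

Length n = 55. Scanning the sequence gives G=18, A=13, T=11, C=13.
G+C = 31, so %GC = 31/55 × 100 = 56.364%
Salt term: 16.6 × (0) = 0
GC term: 0.41 × 56.364 = 23.109; length term: −600/55 = −10.909
Tm = 81.5 + (0) + 23.109 − 10.909 = 93.7 → 93.7°C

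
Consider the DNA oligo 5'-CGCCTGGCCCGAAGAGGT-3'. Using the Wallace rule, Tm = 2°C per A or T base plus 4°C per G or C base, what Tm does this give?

Counting bases: C=6, T=2, A=3, G=7
A+T = 5, G+C = 13
Tm = 2×5 + 4×13 = 62°C

62°C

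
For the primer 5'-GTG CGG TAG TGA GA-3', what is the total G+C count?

Scanning the sequence gives T=3, C=1, A=3, G=7.
G+C = 7 + 1 = 8

8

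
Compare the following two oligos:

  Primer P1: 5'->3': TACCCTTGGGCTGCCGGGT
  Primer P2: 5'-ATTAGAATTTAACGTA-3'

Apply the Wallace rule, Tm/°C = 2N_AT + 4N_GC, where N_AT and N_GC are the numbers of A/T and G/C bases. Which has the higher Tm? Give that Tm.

Primer P1, 64°C

Primer P1: A+T=6, G+C=13 → Tm = 2(6)+4(13) = 64°C
Primer P2: A+T=13, G+C=3 → Tm = 2(13)+4(3) = 38°C
64°C vs 38°C → primer P1 is higher.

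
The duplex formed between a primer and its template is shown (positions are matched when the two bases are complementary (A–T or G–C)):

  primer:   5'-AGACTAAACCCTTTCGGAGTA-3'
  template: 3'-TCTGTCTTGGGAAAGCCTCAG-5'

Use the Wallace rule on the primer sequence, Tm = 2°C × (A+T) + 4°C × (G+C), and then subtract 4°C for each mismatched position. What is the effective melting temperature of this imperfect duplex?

48°C

Primer base counts: A=7, T=5, G=4, C=5 → A+T=12, G+C=9
Perfect-match Tm = 2(12) + 4(9) = 24 + 36 = 60°C
Mismatches (positions where the bases are not complementary): 3 (at positions 5, 6, 21)
Effective Tm = 60 − 3×4 = 60 − 12 = 48°C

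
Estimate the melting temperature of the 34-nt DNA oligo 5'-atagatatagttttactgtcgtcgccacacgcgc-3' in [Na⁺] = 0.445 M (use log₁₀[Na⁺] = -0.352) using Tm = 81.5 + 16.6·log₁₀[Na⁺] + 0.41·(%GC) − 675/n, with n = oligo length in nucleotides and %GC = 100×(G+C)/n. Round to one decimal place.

Length n = 34. Scanning the sequence gives T=10, G=7, C=9, A=8.
G+C = 16, so %GC = 16/34 × 100 = 47.059%
Salt term: 16.6 × (-0.352) = -5.843
GC term: 0.41 × 47.059 = 19.294; length term: −675/34 = −19.853
Tm = 81.5 + (-5.843) + 19.294 − 19.853 = 75.098 → 75.1°C

75.1°C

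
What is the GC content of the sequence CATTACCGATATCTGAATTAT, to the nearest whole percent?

29%

T=8, A=7, C=4, G=2
G+C = 2 + 4 = 6 out of 21 bases
%GC = 6/21 × 100 = 28.57% ≈ 29%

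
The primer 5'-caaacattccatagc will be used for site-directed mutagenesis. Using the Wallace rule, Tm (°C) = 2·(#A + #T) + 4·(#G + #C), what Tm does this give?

42°C

Scanning the sequence gives T=3, A=6, G=1, C=5.
So N_AT = 9 and N_GC = 6.
Tm = 2(9) + 4(6) = 18 + 24 = 42°C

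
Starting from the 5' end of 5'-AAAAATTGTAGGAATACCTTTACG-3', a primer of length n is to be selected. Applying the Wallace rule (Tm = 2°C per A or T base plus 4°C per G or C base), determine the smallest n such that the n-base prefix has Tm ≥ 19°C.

n = 9

First 8 bases: AAAAATTG → Tm = 18°C (< 19°C)
First 9 bases: AAAAATTGT → Tm = 20°C (≥ 19°C)
Since every base adds ≥2°C, Tm only increases with n, so the threshold is first crossed at n = 9.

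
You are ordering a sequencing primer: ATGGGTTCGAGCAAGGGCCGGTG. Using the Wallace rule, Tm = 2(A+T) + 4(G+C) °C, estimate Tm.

76°C

Scanning the sequence gives T=4, G=11, C=4, A=4.
AT pairs contribute 8, GC pairs contribute 15.
Tm = 2×8 + 4×15 = 76°C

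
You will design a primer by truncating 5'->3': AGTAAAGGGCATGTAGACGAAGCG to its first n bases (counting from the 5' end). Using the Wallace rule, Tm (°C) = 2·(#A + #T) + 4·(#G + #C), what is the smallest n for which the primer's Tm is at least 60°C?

First 20 bases: AGTAAAGGGCATGTAGACGA → Tm = 58°C (< 60°C)
First 21 bases: AGTAAAGGGCATGTAGACGAA → Tm = 60°C (≥ 60°C)
Each additional base adds 2°C (A/T) or 4°C (G/C), so Tm is non-decreasing in n; n = 21 is the first length to reach 60°C.

n = 21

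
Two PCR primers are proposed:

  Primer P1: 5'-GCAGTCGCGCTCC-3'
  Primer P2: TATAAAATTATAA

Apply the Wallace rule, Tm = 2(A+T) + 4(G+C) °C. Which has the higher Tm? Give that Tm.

Primer P1: A+T=3, G+C=10 → Tm = 2(3)+4(10) = 46°C
Primer P2: A+T=13, G+C=0 → Tm = 2(13)+4(0) = 26°C
46°C vs 26°C → primer P1 is higher.

Primer P1, 46°C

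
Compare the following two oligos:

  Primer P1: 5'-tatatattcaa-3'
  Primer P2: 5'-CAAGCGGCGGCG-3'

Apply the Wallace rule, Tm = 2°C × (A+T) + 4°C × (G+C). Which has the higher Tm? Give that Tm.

Primer P1: A+T=10, G+C=1 → Tm = 2(10)+4(1) = 24°C
Primer P2: A+T=2, G+C=10 → Tm = 2(2)+4(10) = 44°C
24°C vs 44°C → primer P2 is higher.

Primer P2, 44°C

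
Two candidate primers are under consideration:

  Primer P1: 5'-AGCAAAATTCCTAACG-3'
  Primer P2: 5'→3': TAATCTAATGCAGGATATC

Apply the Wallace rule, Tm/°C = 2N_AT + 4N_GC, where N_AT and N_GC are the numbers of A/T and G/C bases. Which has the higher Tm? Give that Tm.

Primer P1: A+T=10, G+C=6 → Tm = 2(10)+4(6) = 44°C
Primer P2: A+T=13, G+C=6 → Tm = 2(13)+4(6) = 50°C
44°C vs 50°C → primer P2 is higher.

Primer P2, 50°C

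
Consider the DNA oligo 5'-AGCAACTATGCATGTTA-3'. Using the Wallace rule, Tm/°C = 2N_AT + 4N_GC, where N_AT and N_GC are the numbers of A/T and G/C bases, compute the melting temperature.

Counting bases: C=3, A=6, G=3, T=5
AT pairs contribute 11, GC pairs contribute 6.
Tm = 2×11 + 4×6 = 46°C

46°C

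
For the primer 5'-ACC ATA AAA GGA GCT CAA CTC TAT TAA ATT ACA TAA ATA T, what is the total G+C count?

10

Base counts: C=7, T=11, A=19, G=3
Total G or C: 3 + 7 = 10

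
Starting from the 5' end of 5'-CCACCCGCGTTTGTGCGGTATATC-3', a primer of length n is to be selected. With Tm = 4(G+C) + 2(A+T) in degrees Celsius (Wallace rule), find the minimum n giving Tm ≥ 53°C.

First 15 bases: CCACCCGCGTTTGTG → Tm = 50°C (< 53°C)
First 16 bases: CCACCCGCGTTTGTGC → Tm = 54°C (≥ 53°C)
Each additional base adds 2°C (A/T) or 4°C (G/C), so Tm is non-decreasing in n; n = 16 is the first length to reach 53°C.

n = 16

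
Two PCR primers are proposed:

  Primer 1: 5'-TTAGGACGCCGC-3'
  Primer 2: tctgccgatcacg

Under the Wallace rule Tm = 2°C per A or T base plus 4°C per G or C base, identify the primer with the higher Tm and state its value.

Primer 2, 42°C

Primer 1: A+T=4, G+C=8 → Tm = 2(4)+4(8) = 40°C
Primer 2: A+T=5, G+C=8 → Tm = 2(5)+4(8) = 42°C
40°C vs 42°C → primer 2 is higher.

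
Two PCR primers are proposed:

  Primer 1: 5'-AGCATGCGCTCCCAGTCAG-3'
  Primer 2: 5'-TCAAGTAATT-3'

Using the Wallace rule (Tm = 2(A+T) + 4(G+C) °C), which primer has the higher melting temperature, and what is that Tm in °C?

Primer 1: A+T=7, G+C=12 → Tm = 2(7)+4(12) = 62°C
Primer 2: A+T=8, G+C=2 → Tm = 2(8)+4(2) = 24°C
62°C vs 24°C → primer 1 is higher.

Primer 1, 62°C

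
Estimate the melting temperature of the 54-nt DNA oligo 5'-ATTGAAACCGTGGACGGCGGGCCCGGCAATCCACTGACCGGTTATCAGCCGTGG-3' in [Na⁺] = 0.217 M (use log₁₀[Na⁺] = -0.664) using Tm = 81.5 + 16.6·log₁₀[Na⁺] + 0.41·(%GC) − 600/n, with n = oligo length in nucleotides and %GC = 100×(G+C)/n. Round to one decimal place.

Length n = 54. Base counts: C=16, A=11, G=18, T=9
G+C = 34, so %GC = 34/54 × 100 = 62.963%
Salt term: 16.6 × (-0.664) = -11.022
GC term: 0.41 × 62.963 = 25.815; length term: −600/54 = −11.111
Tm = 81.5 + (-11.022) + 25.815 − 11.111 = 85.182 → 85.2°C

85.2°C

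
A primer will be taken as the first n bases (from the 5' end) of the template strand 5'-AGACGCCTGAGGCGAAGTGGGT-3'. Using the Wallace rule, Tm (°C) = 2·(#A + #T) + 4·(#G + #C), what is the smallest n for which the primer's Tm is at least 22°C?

First 6 bases: AGACGC → Tm = 20°C (< 22°C)
First 7 bases: AGACGCC → Tm = 24°C (≥ 22°C)
Since every base adds ≥2°C, Tm only increases with n, so the threshold is first crossed at n = 7.

n = 7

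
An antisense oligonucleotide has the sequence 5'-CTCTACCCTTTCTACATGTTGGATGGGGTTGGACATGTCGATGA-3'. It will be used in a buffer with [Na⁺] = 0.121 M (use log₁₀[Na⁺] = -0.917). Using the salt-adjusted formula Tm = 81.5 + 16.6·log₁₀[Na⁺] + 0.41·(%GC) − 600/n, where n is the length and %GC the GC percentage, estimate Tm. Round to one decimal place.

72.2°C

Length n = 44. Counting bases: G=12, T=15, A=8, C=9
G+C = 21, so %GC = 21/44 × 100 = 47.727%
Salt term: 16.6 × (-0.917) = -15.222
GC term: 0.41 × 47.727 = 19.568; length term: −600/44 = −13.636
Tm = 81.5 + (-15.222) + 19.568 − 13.636 = 72.21 → 72.2°C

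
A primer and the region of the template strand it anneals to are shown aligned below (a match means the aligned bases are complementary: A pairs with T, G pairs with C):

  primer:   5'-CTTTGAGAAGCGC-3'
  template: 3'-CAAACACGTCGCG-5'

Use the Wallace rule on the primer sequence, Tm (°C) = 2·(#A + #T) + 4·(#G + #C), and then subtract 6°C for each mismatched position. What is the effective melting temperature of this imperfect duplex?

22°C

Primer base counts: A=3, T=3, G=4, C=3 → A+T=6, G+C=7
Perfect-match Tm = 2(6) + 4(7) = 12 + 28 = 40°C
Mismatches (positions where the bases are not complementary): 3 (at positions 1, 6, 8)
Effective Tm = 40 − 3×6 = 40 − 18 = 22°C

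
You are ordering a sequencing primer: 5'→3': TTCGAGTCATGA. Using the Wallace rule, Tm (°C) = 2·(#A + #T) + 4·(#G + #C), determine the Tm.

Base counts: G=3, A=3, C=2, T=4
AT pairs contribute 7, GC pairs contribute 5.
Tm = 4·5 + 2·7 = 20 + 14 = 34°C

34°C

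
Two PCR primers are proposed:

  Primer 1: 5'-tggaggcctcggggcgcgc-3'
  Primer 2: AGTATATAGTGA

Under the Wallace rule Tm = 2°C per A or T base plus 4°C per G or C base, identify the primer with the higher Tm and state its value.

Primer 1: A+T=3, G+C=16 → Tm = 2(3)+4(16) = 70°C
Primer 2: A+T=9, G+C=3 → Tm = 2(9)+4(3) = 30°C
70°C vs 30°C → primer 1 is higher.

Primer 1, 70°C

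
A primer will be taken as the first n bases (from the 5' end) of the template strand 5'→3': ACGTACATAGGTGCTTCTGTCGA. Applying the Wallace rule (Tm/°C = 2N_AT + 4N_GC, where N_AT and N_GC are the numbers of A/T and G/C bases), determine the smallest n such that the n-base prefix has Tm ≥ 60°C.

n = 21

First 20 bases: ACGTACATAGGTGCTTCTGT → Tm = 58°C (< 60°C)
First 21 bases: ACGTACATAGGTGCTTCTGTC → Tm = 62°C (≥ 60°C)
Since every base adds ≥2°C, Tm only increases with n, so the threshold is first crossed at n = 21.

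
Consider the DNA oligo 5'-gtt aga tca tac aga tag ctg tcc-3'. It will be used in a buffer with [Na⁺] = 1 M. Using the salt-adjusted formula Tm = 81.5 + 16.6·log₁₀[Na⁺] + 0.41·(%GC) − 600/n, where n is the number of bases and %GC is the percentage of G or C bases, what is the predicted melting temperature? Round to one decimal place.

Length n = 24. Base counts: A=7, G=5, T=7, C=5
G+C = 10, so %GC = 10/24 × 100 = 41.667%
Salt term: 16.6 × (0) = 0
GC term: 0.41 × 41.667 = 17.083; length term: −600/24 = −25
Tm = 81.5 + (0) + 17.083 − 25 = 73.583 → 73.6°C

73.6°C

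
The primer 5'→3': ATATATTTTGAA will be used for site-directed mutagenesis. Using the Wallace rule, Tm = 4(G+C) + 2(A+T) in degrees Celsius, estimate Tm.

C=0, G=1, A=5, T=6
AT pairs contribute 11, GC pairs contribute 1.
Tm = 2(11) + 4(1) = 22 + 4 = 26°C

26°C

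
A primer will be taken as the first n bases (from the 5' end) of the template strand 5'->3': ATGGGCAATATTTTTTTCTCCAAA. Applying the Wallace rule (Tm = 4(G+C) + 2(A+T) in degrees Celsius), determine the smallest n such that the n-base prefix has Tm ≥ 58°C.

n = 22

First 21 bases: ATGGGCAATATTTTTTTCTCC → Tm = 56°C (< 58°C)
First 22 bases: ATGGGCAATATTTTTTTCTCCA → Tm = 58°C (≥ 58°C)
Since every base adds ≥2°C, Tm only increases with n, so the threshold is first crossed at n = 22.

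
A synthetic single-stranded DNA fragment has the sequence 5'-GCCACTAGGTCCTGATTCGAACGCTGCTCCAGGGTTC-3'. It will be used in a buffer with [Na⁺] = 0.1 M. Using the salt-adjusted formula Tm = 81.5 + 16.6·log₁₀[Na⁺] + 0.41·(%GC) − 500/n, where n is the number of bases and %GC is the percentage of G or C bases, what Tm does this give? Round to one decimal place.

75.8°C

Length n = 37. Base counts: T=9, C=12, G=10, A=6
G+C = 22, so %GC = 22/37 × 100 = 59.459%
Salt term: 16.6 × (-1) = -16.6
GC term: 0.41 × 59.459 = 24.378; length term: −500/37 = −13.514
Tm = 81.5 + (-16.6) + 24.378 − 13.514 = 75.764 → 75.8°C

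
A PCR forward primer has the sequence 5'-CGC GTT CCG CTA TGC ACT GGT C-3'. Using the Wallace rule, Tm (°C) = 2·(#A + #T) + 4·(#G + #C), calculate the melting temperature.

72°C

Counting bases: G=6, T=6, C=8, A=2
So N_AT = 8 and N_GC = 14.
Tm = 2×8 + 4×14 = 72°C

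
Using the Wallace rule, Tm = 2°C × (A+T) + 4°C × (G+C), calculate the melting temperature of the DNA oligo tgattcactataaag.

38°C

Base counts: C=2, A=6, T=5, G=2
A+T = 11, G+C = 4
Tm = 2×11 + 4×4 = 38°C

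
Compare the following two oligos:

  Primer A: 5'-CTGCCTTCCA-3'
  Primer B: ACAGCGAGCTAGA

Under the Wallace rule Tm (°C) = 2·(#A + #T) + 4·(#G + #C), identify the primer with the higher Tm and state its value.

Primer B, 40°C

Primer A: A+T=4, G+C=6 → Tm = 2(4)+4(6) = 32°C
Primer B: A+T=6, G+C=7 → Tm = 2(6)+4(7) = 40°C
32°C vs 40°C → primer B is higher.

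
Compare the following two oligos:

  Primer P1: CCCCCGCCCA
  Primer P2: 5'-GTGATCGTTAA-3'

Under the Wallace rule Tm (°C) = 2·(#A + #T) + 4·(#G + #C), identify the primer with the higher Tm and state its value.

Primer P1: A+T=1, G+C=9 → Tm = 2(1)+4(9) = 38°C
Primer P2: A+T=7, G+C=4 → Tm = 2(7)+4(4) = 30°C
38°C vs 30°C → primer P1 is higher.

Primer P1, 38°C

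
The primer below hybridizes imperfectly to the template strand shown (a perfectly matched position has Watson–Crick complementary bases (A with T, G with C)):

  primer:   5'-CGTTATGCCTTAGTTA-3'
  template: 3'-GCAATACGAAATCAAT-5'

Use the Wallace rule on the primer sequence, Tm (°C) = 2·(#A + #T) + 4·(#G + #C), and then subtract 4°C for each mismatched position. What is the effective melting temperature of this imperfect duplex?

40°C

Primer base counts: A=3, T=7, G=3, C=3 → A+T=10, G+C=6
Perfect-match Tm = 2(10) + 4(6) = 20 + 24 = 44°C
Mismatches (positions where the bases are not complementary): 1 (at position 9)
Effective Tm = 44 − 1×4 = 44 − 4 = 40°C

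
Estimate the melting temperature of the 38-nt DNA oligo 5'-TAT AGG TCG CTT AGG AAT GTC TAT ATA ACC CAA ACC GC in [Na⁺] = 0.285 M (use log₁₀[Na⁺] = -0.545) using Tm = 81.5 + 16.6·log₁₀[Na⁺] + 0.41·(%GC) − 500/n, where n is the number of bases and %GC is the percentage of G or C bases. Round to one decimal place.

Length n = 38. Base counts: C=9, A=12, G=7, T=10
G+C = 16, so %GC = 16/38 × 100 = 42.105%
Salt term: 16.6 × (-0.545) = -9.047
GC term: 0.41 × 42.105 = 17.263; length term: −500/38 = −13.158
Tm = 81.5 + (-9.047) + 17.263 − 13.158 = 76.558 → 76.6°C

76.6°C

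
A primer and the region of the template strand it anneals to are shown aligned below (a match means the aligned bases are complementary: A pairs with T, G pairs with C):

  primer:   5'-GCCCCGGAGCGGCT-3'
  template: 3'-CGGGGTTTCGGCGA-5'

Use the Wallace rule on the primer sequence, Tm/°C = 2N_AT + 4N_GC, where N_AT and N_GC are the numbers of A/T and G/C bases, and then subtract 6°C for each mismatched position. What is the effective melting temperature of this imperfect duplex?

34°C

Primer base counts: A=1, T=1, G=6, C=6 → A+T=2, G+C=12
Perfect-match Tm = 2(2) + 4(12) = 4 + 48 = 52°C
Mismatches (positions where the bases are not complementary): 3 (at positions 6, 7, 11)
Effective Tm = 52 − 3×6 = 52 − 18 = 34°C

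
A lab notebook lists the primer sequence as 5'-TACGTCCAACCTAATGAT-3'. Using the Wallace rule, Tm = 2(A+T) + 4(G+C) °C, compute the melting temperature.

50°C

G=2, T=5, C=5, A=6
So N_AT = 11 and N_GC = 7.
Tm = 4·7 + 2·11 = 28 + 22 = 50°C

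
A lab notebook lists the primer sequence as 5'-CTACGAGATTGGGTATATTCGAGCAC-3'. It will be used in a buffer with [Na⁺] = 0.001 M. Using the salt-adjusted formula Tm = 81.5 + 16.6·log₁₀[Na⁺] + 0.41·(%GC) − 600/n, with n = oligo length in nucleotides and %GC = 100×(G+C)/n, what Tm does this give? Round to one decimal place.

Length n = 26. Scanning the sequence gives G=7, T=7, A=7, C=5.
G+C = 12, so %GC = 12/26 × 100 = 46.154%
Salt term: 16.6 × (-3) = -49.8
GC term: 0.41 × 46.154 = 18.923; length term: −600/26 = −23.077
Tm = 81.5 + (-49.8) + 18.923 − 23.077 = 27.546 → 27.5°C

27.5°C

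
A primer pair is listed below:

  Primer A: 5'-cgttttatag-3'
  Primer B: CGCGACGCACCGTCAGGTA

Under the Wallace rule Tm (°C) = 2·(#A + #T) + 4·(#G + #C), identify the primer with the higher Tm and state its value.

Primer A: A+T=7, G+C=3 → Tm = 2(7)+4(3) = 26°C
Primer B: A+T=6, G+C=13 → Tm = 2(6)+4(13) = 64°C
26°C vs 64°C → primer B is higher.

Primer B, 64°C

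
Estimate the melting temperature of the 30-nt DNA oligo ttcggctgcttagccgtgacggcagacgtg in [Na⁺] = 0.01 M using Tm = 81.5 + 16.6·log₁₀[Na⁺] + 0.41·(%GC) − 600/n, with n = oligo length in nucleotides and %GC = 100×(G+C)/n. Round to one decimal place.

Length n = 30. Counting bases: C=8, G=11, A=4, T=7
G+C = 19, so %GC = 19/30 × 100 = 63.333%
Salt term: 16.6 × (-2) = -33.2
GC term: 0.41 × 63.333 = 25.967; length term: −600/30 = −20
Tm = 81.5 + (-33.2) + 25.967 − 20 = 54.267 → 54.3°C

54.3°C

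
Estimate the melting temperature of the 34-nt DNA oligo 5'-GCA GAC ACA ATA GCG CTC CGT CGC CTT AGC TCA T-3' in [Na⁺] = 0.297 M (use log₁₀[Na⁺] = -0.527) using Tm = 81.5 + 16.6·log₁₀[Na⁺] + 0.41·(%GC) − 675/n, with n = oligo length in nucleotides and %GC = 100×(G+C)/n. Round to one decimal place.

Length n = 34. T=7, G=7, C=12, A=8
G+C = 19, so %GC = 19/34 × 100 = 55.882%
Salt term: 16.6 × (-0.527) = -8.748
GC term: 0.41 × 55.882 = 22.912; length term: −675/34 = −19.853
Tm = 81.5 + (-8.748) + 22.912 − 19.853 = 75.811 → 75.8°C

75.8°C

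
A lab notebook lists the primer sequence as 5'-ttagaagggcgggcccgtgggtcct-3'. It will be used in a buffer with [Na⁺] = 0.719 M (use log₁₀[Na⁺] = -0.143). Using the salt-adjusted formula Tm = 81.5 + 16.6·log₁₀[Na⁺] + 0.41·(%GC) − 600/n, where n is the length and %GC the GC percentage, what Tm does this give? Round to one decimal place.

83.0°C

Length n = 25. Counting bases: A=3, G=11, T=5, C=6
G+C = 17, so %GC = 17/25 × 100 = 68%
Salt term: 16.6 × (-0.143) = -2.374
GC term: 0.41 × 68 = 27.88; length term: −600/25 = −24
Tm = 81.5 + (-2.374) + 27.88 − 24 = 83.006 → 83.0°C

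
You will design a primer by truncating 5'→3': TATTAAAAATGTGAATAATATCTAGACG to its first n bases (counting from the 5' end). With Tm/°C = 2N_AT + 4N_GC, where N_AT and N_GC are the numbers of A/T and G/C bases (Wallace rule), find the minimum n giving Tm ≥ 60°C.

First 25 bases: TATTAAAAATGTGAATAATATCTAG → Tm = 58°C (< 60°C)
First 26 bases: TATTAAAAATGTGAATAATATCTAGA → Tm = 60°C (≥ 60°C)
Each additional base adds 2°C (A/T) or 4°C (G/C), so Tm is non-decreasing in n; n = 26 is the first length to reach 60°C.

n = 26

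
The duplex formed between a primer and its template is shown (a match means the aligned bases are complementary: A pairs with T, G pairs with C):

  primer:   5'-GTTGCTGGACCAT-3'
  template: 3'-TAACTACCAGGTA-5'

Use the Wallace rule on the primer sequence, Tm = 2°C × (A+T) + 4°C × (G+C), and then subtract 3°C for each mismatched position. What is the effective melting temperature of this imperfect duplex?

Primer base counts: A=2, T=4, G=4, C=3 → A+T=6, G+C=7
Perfect-match Tm = 2(6) + 4(7) = 12 + 28 = 40°C
Mismatches (positions where the bases are not complementary): 3 (at positions 1, 5, 9)
Effective Tm = 40 − 3×3 = 40 − 9 = 31°C

31°C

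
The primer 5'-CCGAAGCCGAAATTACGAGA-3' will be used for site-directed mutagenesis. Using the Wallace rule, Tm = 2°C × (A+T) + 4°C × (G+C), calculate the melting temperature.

Counting bases: T=2, G=5, C=5, A=8
AT pairs contribute 10, GC pairs contribute 10.
Tm = 2(10) + 4(10) = 20 + 40 = 60°C

60°C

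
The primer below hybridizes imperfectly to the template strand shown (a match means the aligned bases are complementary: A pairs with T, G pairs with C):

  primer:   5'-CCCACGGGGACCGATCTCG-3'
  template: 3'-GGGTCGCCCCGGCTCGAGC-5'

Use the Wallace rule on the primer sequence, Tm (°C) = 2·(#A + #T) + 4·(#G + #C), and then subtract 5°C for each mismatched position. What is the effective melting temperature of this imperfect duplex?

46°C

Primer base counts: A=3, T=2, G=6, C=8 → A+T=5, G+C=14
Perfect-match Tm = 2(5) + 4(14) = 10 + 56 = 66°C
Mismatches (positions where the bases are not complementary): 4 (at positions 5, 6, 10, 15)
Effective Tm = 66 − 4×5 = 66 − 20 = 46°C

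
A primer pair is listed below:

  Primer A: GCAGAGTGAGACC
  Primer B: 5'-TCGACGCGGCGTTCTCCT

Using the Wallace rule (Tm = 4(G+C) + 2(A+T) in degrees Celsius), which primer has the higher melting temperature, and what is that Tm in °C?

Primer A: A+T=5, G+C=8 → Tm = 2(5)+4(8) = 42°C
Primer B: A+T=6, G+C=12 → Tm = 2(6)+4(12) = 60°C
42°C vs 60°C → primer B is higher.

Primer B, 60°C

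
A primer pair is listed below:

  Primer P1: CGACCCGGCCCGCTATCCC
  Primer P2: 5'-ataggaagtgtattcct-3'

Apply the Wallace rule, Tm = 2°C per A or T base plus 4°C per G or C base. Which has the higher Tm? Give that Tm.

Primer P1: A+T=4, G+C=15 → Tm = 2(4)+4(15) = 68°C
Primer P2: A+T=11, G+C=6 → Tm = 2(11)+4(6) = 46°C
68°C vs 46°C → primer P1 is higher.

Primer P1, 68°C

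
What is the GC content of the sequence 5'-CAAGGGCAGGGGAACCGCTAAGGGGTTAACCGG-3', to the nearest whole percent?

64%

Scanning the sequence gives T=3, C=7, G=14, A=9.
G+C = 14 + 7 = 21 out of 33 bases
%GC = 21/33 × 100 = 63.64% ≈ 64%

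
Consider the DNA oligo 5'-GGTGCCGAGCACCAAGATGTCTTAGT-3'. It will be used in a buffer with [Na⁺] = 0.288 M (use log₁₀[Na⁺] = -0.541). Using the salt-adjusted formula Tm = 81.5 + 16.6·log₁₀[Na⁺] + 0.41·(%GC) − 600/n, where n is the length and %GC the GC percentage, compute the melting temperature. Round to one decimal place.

Length n = 26. Base counts: T=6, C=6, A=6, G=8
G+C = 14, so %GC = 14/26 × 100 = 53.846%
Salt term: 16.6 × (-0.541) = -8.981
GC term: 0.41 × 53.846 = 22.077; length term: −600/26 = −23.077
Tm = 81.5 + (-8.981) + 22.077 − 23.077 = 71.519 → 71.5°C

71.5°C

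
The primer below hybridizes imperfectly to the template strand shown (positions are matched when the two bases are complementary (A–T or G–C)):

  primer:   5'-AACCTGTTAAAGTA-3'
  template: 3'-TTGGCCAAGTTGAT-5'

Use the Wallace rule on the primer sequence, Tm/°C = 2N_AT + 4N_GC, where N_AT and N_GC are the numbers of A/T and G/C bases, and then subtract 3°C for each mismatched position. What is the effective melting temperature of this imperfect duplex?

27°C

Primer base counts: A=6, T=4, G=2, C=2 → A+T=10, G+C=4
Perfect-match Tm = 2(10) + 4(4) = 20 + 16 = 36°C
Mismatches (positions where the bases are not complementary): 3 (at positions 5, 9, 12)
Effective Tm = 36 − 3×3 = 36 − 9 = 27°C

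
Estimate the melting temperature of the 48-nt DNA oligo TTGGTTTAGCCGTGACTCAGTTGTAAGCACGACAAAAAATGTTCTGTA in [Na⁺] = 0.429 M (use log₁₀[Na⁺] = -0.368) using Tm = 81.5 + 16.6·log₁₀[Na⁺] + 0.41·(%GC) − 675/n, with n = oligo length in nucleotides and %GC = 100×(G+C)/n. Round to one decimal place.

77.6°C

Length n = 48. A=14, C=8, T=15, G=11
G+C = 19, so %GC = 19/48 × 100 = 39.583%
Salt term: 16.6 × (-0.368) = -6.109
GC term: 0.41 × 39.583 = 16.229; length term: −675/48 = −14.062
Tm = 81.5 + (-6.109) + 16.229 − 14.062 = 77.558 → 77.6°C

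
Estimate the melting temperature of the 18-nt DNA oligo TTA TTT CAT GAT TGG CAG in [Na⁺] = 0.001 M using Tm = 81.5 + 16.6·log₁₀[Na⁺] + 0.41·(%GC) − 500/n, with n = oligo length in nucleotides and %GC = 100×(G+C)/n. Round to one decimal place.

17.6°C

Length n = 18. Scanning the sequence gives A=4, C=2, T=8, G=4.
G+C = 6, so %GC = 6/18 × 100 = 33.333%
Salt term: 16.6 × (-3) = -49.8
GC term: 0.41 × 33.333 = 13.667; length term: −500/18 = −27.778
Tm = 81.5 + (-49.8) + 13.667 − 27.778 = 17.589 → 17.6°C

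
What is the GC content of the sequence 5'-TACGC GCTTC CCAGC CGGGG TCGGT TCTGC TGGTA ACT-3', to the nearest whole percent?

63%

C=12, G=12, A=4, T=10
G+C = 12 + 12 = 24 out of 38 bases
%GC = 24/38 × 100 = 63.16% ≈ 63%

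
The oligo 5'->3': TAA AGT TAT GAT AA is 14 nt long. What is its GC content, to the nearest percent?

Counting bases: T=5, G=2, C=0, A=7
G+C = 2 + 0 = 2 out of 14 bases
%GC = 2/14 × 100 = 14.29% ≈ 14%

14%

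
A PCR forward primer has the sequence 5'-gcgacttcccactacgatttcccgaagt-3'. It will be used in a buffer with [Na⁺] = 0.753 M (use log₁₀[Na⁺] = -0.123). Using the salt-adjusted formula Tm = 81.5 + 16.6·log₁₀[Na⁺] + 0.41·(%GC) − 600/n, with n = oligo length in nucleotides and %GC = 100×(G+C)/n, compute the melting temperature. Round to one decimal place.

80.0°C

Length n = 28. Base counts: G=5, A=6, C=10, T=7
G+C = 15, so %GC = 15/28 × 100 = 53.571%
Salt term: 16.6 × (-0.123) = -2.042
GC term: 0.41 × 53.571 = 21.964; length term: −600/28 = −21.429
Tm = 81.5 + (-2.042) + 21.964 − 21.429 = 79.993 → 80.0°C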